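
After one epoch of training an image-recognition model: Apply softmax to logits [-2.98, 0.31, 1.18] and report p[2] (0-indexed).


Exponentials: e^-2.98=0.0508, e^0.31=1.3634, e^1.18=3.2544
Sum = 4.6686
Softmax = [0.0109, 0.292, 0.6971]
p[2] = 3.2544/4.6686 = 0.6971

0.6971


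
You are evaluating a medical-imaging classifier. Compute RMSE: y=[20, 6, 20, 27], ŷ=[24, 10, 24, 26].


MSE = 49/4 = 12.25
RMSE = √(49/4) = 3.5

3.5


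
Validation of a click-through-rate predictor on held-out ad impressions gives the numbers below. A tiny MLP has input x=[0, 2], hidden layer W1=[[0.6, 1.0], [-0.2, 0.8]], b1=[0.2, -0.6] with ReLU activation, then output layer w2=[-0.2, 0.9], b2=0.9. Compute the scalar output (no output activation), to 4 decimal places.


z1[0] = (0.6)·(0) + (1.0)·(2) + 0.2 = 2.2
z1[1] = (-0.2)·(0) + (0.8)·(2) - 0.6 = 1.0
h = ReLU(z1) = [2.2, 1.0]
output = (-0.2)·(2.2) + (0.9)·(1.0) + 0.9 = 1.36

1.36


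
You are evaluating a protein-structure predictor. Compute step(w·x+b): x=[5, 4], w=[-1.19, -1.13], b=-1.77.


z = (5)·(-1.19) + (4)·(-1.13) - 1.77
  = -12.24
step(z) = 0 (z<0)

0


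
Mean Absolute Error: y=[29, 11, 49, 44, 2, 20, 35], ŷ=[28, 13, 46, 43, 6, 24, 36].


Absolute errors: |29-28|=1, |11-13|=2, |49-46|=3, |44-43|=1, |2-6|=4, |20-24|=4, |35-36|=1
Sum = 16
MAE = 16/7 = 16/7

16/7


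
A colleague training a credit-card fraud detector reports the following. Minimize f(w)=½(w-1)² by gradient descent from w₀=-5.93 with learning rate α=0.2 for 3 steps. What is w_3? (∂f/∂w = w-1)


step 1: grad = -5.93-1 = -6.93; w = -5.93 - 0.2·(-6.93) = -4.544
step 2: grad = -4.544-1 = -5.544; w = -4.544 - 0.2·(-5.544) = -3.4352
step 3: grad = -3.4352-1 = -4.4352; w = -3.4352 - 0.2·(-4.4352) = -2.54816

-2.54816


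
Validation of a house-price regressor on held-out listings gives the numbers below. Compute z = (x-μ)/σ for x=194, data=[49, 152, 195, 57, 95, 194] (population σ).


μ = 123.6667, σ = 60.1101
z = (194 - 123.6667)/60.1101 = 1.1701

1.1701


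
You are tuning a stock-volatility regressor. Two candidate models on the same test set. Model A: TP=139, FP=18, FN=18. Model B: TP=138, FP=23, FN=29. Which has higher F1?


Model A: P=139/157=0.8854, R=139/157=0.8854, F1=2PR/(P+R)=2TP/(2TP+FP+FN)=278/314=0.8854
Model B: P=138/161=0.8571, R=138/167=0.8263, F1=2PR/(P+R)=2TP/(2TP+FP+FN)=276/328=0.8415
0.8854 > 0.8415 → Model A

Model A


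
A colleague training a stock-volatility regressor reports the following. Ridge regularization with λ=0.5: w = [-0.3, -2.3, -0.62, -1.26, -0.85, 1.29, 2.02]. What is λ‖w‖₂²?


‖w‖₂² = (-0.3)² + (-2.3)² + (-0.62)² + (-1.26)² + (-0.85)² + (1.29)² + (2.02)²
     = 0.09 + 5.29 + 0.3844 + 1.5876 + 0.7225 + 1.6641 + 4.0804
     = 13.819
λ·‖w‖₂² = 0.5·13.819 = 6.9095

6.9095


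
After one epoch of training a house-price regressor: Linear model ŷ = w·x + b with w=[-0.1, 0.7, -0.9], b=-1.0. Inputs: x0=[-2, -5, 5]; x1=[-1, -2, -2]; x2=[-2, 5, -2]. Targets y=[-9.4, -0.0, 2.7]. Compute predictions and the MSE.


ŷ0 = (-0.1)·(-2) + (0.7)·(-5) + (-0.9)·(5) - 1.0 = -8.8
ŷ1 = (-0.1)·(-1) + (0.7)·(-2) + (-0.9)·(-2) - 1.0 = -0.5
ŷ2 = (-0.1)·(-2) + (0.7)·(5) + (-0.9)·(-2) - 1.0 = 4.5
errors² = [0.36, 0.25, 3.24]
MSE = 3.8500/3 = 1.2833

1.2833


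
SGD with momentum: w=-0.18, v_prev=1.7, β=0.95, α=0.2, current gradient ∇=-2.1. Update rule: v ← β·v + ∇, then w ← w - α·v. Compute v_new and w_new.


v_new = 0.95·1.7 - 2.1 = 1.615 - 2.1 = -0.485
w_new = -0.18 - 0.2·-0.485 = -0.18 + 0.097 = -0.083

v_new=-0.485, w_new=-0.083


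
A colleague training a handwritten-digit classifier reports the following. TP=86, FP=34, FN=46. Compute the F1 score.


Precision = 86/120 = 0.7167
Recall = 86/132 = 0.6515
F1 = 2·P·R/(P+R) = 2·TP/(2·TP+FP+FN) = 172/(172+34+46) = 172/252 = 0.6825

0.6825


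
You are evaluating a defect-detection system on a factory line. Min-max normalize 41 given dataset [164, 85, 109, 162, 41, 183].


min=41, max=183
(41-41)/(183-41) = 0/142 = 0.0

0.0


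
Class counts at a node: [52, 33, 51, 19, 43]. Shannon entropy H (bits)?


Probabilities: [52/198, 33/198, 51/198, 19/198, 43/198] ≈ [0.2626, 0.1667, 0.2576, 0.096, 0.2172]
H = -((52/198)·log₂(52/198) + (33/198)·log₂(33/198) + (51/198)·log₂(51/198) + (19/198)·log₂(19/198) + (43/198)·log₂(43/198))
  = 2.2444 bits

2.2444 bits


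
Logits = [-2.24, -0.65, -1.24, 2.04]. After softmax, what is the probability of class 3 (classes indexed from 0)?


Exponentials: e^-2.24=0.1065, e^-0.65=0.522, e^-1.24=0.2894, e^2.04=7.6906
Sum = 8.6085
Softmax = [0.0124, 0.0606, 0.0336, 0.8934]
p[3] = 7.6906/8.6085 = 0.8934

0.8934


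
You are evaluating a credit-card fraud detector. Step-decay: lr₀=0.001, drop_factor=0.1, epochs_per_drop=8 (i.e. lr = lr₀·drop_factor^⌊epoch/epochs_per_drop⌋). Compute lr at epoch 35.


n_drops = ⌊35/8⌋ = 4
lr = 0.001·0.1^4 = 0.001·0.0001 = 0.0000001

0.0000001


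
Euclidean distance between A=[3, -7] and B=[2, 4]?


d = √((3-2)² + (-7-4)²)
  = √(1 + 121)
  = √122 = 11.0454

11.0454


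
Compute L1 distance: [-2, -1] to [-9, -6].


d = |-2+ 9| + |-1+ 6|
  = 7 + 5
  = 12

12


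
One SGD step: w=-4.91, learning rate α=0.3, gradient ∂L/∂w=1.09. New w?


w_new = w - α·∇
= -4.91 - 0.3·1.09
= -4.91 - 0.327
= -5.237

-5.237


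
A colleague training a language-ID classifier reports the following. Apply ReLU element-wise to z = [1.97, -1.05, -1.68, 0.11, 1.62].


ReLU(1.97) = max(0, 1.97) = 1.97
ReLU(-1.05) = max(0, -1.05) = 0.0
ReLU(-1.68) = max(0, -1.68) = 0.0
ReLU(0.11) = max(0, 0.11) = 0.11
ReLU(1.62) = max(0, 1.62) = 1.62
result = [1.97, 0.0, 0.0, 0.11, 1.62]

[1.97, 0.0, 0.0, 0.11, 1.62]


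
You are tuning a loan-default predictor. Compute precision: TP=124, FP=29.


Precision = TP/(TP+FP)
= 124/(124+29)
= 124/153 = 81.05%

81.05%


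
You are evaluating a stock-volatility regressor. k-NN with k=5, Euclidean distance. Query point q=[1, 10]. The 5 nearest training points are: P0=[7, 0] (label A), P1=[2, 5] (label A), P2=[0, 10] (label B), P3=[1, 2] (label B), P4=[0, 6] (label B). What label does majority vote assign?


d(q,P0) = 11.6619  (label A)
d(q,P1) = 5.099  (label A)
d(q,P2) = 1.0  (label B)
d(q,P3) = 8.0  (label B)
d(q,P4) = 4.1231  (label B)
Votes: A=2, B=3
Majority → B

B


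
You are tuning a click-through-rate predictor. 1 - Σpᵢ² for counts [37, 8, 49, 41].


Probabilities: [37/135, 8/135, 49/135, 41/135] ≈ [0.2741, 0.0593, 0.363, 0.3037]
Σpᵢ² = (1369 + 64 + 2401 + 1681)/135² = 5515/18225
Gini = 1 - Σpᵢ² = 1 - 5515/18225 = 0.6974

0.6974


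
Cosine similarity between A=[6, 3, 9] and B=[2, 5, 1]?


A·B = 6·2 + 3·5 + 9·1 = 36
‖A‖ = √126 = 11.225, ‖B‖ = √30 = 5.4772
cos = 36/(√126·√30) = 36/√3780 = 0.5855

0.5855


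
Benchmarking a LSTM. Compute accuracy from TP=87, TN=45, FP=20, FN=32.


Accuracy = (TP+TN)/(TP+TN+FP+FN)
= (87+45)/(184)
= 132/184 = 71.74%

71.74%


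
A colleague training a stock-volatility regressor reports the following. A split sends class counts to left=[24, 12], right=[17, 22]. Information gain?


Parent = [41, 34], H_parent = 0.9937
H_left = 0.9183 (n=36), H_right = 0.9881 (n=39)
H_children = (36/75)·0.9183 + (39/75)·0.9881 = 0.9546
IG = 0.9937 - 0.9546 = 0.0391

0.0391


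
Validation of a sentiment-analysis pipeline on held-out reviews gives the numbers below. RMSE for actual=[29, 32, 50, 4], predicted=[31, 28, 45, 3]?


MSE = 46/4 = 11.5
RMSE = √(46/4) = 3.3912

3.3912


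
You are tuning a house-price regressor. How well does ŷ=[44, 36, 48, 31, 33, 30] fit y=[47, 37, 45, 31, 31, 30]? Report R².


ȳ = 36.8333
SS_res = Σ(y-ŷ)² = 23
SS_tot = Σ(y-ȳ)² = 284.83
R² = 1 - SS_res/SS_tot = 1 - 0.0807 = 0.9193

0.9193


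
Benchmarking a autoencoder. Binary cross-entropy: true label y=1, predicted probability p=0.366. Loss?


BCE = -[y·ln(p) + (1-y)·ln(1-p)]
= -1·ln(0.366) - 0
= -ln(0.366) = 1.0051

1.0051


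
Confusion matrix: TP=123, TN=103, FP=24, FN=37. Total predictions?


Total = TP + TN + FP + FN
= 123 + 103 + 24 + 37
= 287
(Predicted positive: 147, predicted negative: 140)

287


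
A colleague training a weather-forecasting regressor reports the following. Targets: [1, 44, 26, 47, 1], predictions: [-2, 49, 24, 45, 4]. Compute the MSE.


Squared errors: (1+ 2)²=9, (44-49)²=25, (26-24)²=4, (47-45)²=4, (1-4)²=9
Sum = 51
MSE = 51/5 = 51/5

51/5


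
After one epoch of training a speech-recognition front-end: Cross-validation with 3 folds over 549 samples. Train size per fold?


Fold size = 549/3 = 183
Training per fold = 549 - 183 = 366

366


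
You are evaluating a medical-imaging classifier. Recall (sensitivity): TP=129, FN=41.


Recall = TP/(TP+FN)
= 129/(129+41)
= 129/170 = 75.88%

75.88%


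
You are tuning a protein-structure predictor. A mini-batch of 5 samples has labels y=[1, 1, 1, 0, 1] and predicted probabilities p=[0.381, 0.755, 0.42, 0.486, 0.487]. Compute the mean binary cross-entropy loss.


L[0] = -ln(0.381) = 0.965
L[1] = -ln(0.755) = 0.281
L[2] = -ln(0.42) = 0.8675
L[3] = -ln(1-0.486) = -ln(0.514) = 0.6655
L[4] = -ln(0.487) = 0.7195
mean = (0.965 + 0.281 + 0.8675 + 0.6655 + 0.7195)/5 = 0.6997

0.6997


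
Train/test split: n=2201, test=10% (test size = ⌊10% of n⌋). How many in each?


Test = ⌊2201·10/100⌋ = 220
Train = 2201 - 220 = 1981

Train: 1981, Test: 220


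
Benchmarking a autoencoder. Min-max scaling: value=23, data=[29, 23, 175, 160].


min=23, max=175
(23-23)/(175-23) = 0/152 = 0.0

0.0


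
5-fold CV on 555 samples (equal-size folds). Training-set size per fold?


Fold size = 555/5 = 111
Training per fold = 555 - 111 = 444

444


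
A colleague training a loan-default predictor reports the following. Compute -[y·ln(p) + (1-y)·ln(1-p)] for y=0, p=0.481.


BCE = -[y·ln(p) + (1-y)·ln(1-p)]
= -0 - 1·ln(1-0.481)
= -ln(0.519) = 0.6559

0.6559


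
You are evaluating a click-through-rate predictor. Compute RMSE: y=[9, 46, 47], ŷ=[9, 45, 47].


MSE = 1/3 = 0.3333
RMSE = √(1/3) = 0.5774

0.5774


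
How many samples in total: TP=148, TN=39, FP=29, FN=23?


Total = TP + TN + FP + FN
= 148 + 39 + 29 + 23
= 239
(Predicted positive: 177, predicted negative: 62)

239


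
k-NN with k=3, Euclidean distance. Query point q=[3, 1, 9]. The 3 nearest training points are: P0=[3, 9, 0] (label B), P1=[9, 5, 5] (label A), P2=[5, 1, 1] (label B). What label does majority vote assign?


d(q,P0) = 12.0416  (label B)
d(q,P1) = 8.2462  (label A)
d(q,P2) = 8.2462  (label B)
Votes: A=1, B=2
Majority → B

B


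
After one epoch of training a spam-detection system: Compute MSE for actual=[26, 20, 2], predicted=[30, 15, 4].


Squared errors: (26-30)²=16, (20-15)²=25, (2-4)²=4
Sum = 45
MSE = 45/3 = 15

15


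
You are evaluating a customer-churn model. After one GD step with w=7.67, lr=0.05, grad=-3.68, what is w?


w_new = w - α·∇
= 7.67 - 0.05·-3.68
= 7.67 + 0.184
= 7.854

7.854


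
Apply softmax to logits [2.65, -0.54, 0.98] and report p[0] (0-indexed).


Exponentials: e^2.65=14.154, e^-0.54=0.5827, e^0.98=2.6645
Sum = 17.4012
Softmax = [0.8134, 0.0335, 0.1531]
p[0] = 14.154/17.4012 = 0.8134

0.8134


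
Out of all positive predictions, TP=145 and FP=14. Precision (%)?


Precision = TP/(TP+FP)
= 145/(145+14)
= 145/159 = 91.19%

91.19%


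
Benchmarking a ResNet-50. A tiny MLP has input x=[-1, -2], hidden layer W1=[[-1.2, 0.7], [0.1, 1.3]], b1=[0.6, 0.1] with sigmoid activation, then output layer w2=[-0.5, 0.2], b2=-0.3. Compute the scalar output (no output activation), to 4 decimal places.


z1[0] = (-1.2)·(-1) + (0.7)·(-2) + 0.6 = 0.4
z1[1] = (0.1)·(-1) + (1.3)·(-2) + 0.1 = -2.6
h = sigmoid(z1) = [0.5987, 0.0691]
output = (-0.5)·(0.5987) + (0.2)·(0.0691) - 0.3 = -0.5855

-0.5855


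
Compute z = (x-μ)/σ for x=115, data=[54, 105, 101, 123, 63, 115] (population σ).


μ = 93.5, σ = 25.857
z = (115 - 93.5)/25.857 = 0.8315

0.8315


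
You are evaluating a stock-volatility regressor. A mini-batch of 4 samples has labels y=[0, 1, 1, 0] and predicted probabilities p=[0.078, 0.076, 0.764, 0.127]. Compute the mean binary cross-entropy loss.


L[0] = -ln(1-0.078) = -ln(0.922) = 0.0812
L[1] = -ln(0.076) = 2.577
L[2] = -ln(0.764) = 0.2692
L[3] = -ln(1-0.127) = -ln(0.873) = 0.1358
mean = (0.0812 + 2.577 + 0.2692 + 0.1358)/4 = 0.7658

0.7658


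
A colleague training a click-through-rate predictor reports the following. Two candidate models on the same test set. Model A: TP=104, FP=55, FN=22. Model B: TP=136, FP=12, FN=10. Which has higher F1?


Model A: P=104/159=0.6541, R=104/126=0.8254, F1=2PR/(P+R)=2TP/(2TP+FP+FN)=208/285=0.7298
Model B: P=136/148=0.9189, R=136/146=0.9315, F1=2PR/(P+R)=2TP/(2TP+FP+FN)=272/294=0.9252
0.7298 < 0.9252 → Model B

Model B


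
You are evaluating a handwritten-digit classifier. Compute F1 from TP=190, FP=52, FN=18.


Precision = 190/242 = 0.7851
Recall = 190/208 = 0.9135
F1 = 2·P·R/(P+R) = 2·TP/(2·TP+FP+FN) = 380/(380+52+18) = 380/450 = 0.8444

0.8444


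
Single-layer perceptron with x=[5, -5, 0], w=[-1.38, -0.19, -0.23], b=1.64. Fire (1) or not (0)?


z = (5)·(-1.38) + (-5)·(-0.19) + (0)·(-0.23) + 1.64
  = -4.31
step(z) = 0 (z<0)

0


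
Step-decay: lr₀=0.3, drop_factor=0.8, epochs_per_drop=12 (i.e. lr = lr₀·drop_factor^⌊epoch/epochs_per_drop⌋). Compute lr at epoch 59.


n_drops = ⌊59/12⌋ = 4
lr = 0.3·0.8^4 = 0.3·0.4096 = 0.12288

0.12288


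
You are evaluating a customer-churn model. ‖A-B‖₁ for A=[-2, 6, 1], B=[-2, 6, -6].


d = |-2+ 2| + |6-6| + |1+ 6|
  = 0 + 0 + 7
  = 7

7


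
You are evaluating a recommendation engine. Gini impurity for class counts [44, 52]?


Probabilities: [44/96, 52/96] ≈ [0.4583, 0.5417]
Σpᵢ² = (1936 + 2704)/96² = 4640/9216
Gini = 1 - Σpᵢ² = 1 - 4640/9216 = 0.4965

0.4965


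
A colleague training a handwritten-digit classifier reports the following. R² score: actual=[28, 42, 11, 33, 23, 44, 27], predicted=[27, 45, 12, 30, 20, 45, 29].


ȳ = 29.7143
SS_res = Σ(y-ŷ)² = 34
SS_tot = Σ(y-ȳ)² = 771.43
R² = 1 - SS_res/SS_tot = 1 - 0.0441 = 0.9559

0.9559


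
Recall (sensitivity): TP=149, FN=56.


Recall = TP/(TP+FN)
= 149/(149+56)
= 149/205 = 72.68%

72.68%


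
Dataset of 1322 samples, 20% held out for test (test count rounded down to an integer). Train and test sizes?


Test = ⌊1322·20/100⌋ = 264
Train = 1322 - 264 = 1058

Train: 1058, Test: 264


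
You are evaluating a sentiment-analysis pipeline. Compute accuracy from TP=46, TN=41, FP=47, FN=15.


Accuracy = (TP+TN)/(TP+TN+FP+FN)
= (46+41)/(149)
= 87/149 = 58.39%

58.39%


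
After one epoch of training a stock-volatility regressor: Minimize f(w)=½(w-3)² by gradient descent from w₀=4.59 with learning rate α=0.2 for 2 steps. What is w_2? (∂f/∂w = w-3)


step 1: grad = 4.59-3 = 1.59; w = 4.59 - 0.2·(1.59) = 4.272
step 2: grad = 4.272-3 = 1.272; w = 4.272 - 0.2·(1.272) = 4.0176

4.0176


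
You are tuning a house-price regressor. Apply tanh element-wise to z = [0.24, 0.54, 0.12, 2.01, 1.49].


tanh(0.24) = 0.2355
tanh(0.54) = 0.493
tanh(0.12) = 0.1194
tanh(2.01) = 0.9647
tanh(1.49) = 0.9033
result = [0.2355, 0.493, 0.1194, 0.9647, 0.9033]

[0.2355, 0.493, 0.1194, 0.9647, 0.9033]


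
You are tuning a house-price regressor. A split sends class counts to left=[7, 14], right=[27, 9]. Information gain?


Parent = [34, 23], H_parent = 0.973
H_left = 0.9183 (n=21), H_right = 0.8113 (n=36)
H_children = (21/57)·0.9183 + (36/57)·0.8113 = 0.8507
IG = 0.973 - 0.8507 = 0.1223

0.1223


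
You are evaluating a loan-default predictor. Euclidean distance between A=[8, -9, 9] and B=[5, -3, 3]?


d = √((8-5)² + (-9+ 3)² + (9-3)²)
  = √(9 + 36 + 36)
  = √81 = 9.0

9.0


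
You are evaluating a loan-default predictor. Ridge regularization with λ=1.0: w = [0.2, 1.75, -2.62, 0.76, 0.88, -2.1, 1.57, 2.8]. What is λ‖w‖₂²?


‖w‖₂² = (0.2)² + (1.75)² + (-2.62)² + (0.76)² + (0.88)² + (-2.1)² + (1.57)² + (2.8)²
     = 0.04 + 3.0625 + 6.8644 + 0.5776 + 0.7744 + 4.41 + 2.4649 + 7.84
     = 26.0338
λ·‖w‖₂² = 1.0·26.0338 = 26.0338

26.0338


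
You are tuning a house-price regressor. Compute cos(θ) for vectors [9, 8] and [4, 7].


A·B = 9·4 + 8·7 = 92
‖A‖ = √145 = 12.0416, ‖B‖ = √65 = 8.0623
cos = 92/(√145·√65) = 92/√9425 = 0.9476

0.9476


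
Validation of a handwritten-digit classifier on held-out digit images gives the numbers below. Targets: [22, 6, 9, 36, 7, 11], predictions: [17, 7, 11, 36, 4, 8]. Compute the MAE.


Absolute errors: |22-17|=5, |6-7|=1, |9-11|=2, |36-36|=0, |7-4|=3, |11-8|=3
Sum = 14
MAE = 14/6 = 7/3

7/3


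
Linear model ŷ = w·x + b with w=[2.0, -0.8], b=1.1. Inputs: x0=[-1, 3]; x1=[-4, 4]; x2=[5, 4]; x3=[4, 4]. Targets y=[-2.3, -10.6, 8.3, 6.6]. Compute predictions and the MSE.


ŷ0 = (2.0)·(-1) + (-0.8)·(3) + 1.1 = -3.3
ŷ1 = (2.0)·(-4) + (-0.8)·(4) + 1.1 = -10.1
ŷ2 = (2.0)·(5) + (-0.8)·(4) + 1.1 = 7.9
ŷ3 = (2.0)·(4) + (-0.8)·(4) + 1.1 = 5.9
errors² = [1.0, 0.25, 0.16, 0.49]
MSE = 1.9000/4 = 0.475

0.475


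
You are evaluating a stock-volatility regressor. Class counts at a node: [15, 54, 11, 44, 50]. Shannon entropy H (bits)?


Probabilities: [15/174, 54/174, 11/174, 44/174, 50/174] ≈ [0.0862, 0.3103, 0.0632, 0.2529, 0.2874]
H = -((15/174)·log₂(15/174) + (54/174)·log₂(54/174) + (11/174)·log₂(11/174) + (44/174)·log₂(44/174) + (50/174)·log₂(50/174))
  = 2.0991 bits

2.0991 bits


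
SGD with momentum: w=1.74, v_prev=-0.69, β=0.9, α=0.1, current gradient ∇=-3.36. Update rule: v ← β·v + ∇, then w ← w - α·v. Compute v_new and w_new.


v_new = 0.9·-0.69 - 3.36 = -0.621 - 3.36 = -3.981
w_new = 1.74 - 0.1·-3.981 = 1.74 + 0.3981 = 2.1381

v_new=-3.981, w_new=2.1381


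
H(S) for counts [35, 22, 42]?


Probabilities: [35/99, 22/99, 42/99] ≈ [0.3535, 0.2222, 0.4242]
H = -((35/99)·log₂(35/99) + (22/99)·log₂(22/99) + (42/99)·log₂(42/99))
  = 1.5373 bits

1.5373 bits


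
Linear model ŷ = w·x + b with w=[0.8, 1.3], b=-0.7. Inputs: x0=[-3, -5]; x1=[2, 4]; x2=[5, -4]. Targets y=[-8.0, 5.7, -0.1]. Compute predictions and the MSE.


ŷ0 = (0.8)·(-3) + (1.3)·(-5) - 0.7 = -9.6
ŷ1 = (0.8)·(2) + (1.3)·(4) - 0.7 = 6.1
ŷ2 = (0.8)·(5) + (1.3)·(-4) - 0.7 = -1.9
errors² = [2.56, 0.16, 3.24]
MSE = 5.9600/3 = 1.9867

1.9867


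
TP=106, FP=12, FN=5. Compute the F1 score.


Precision = 106/118 = 0.8983
Recall = 106/111 = 0.955
F1 = 2·P·R/(P+R) = 2·TP/(2·TP+FP+FN) = 212/(212+12+5) = 212/229 = 0.9258

0.9258


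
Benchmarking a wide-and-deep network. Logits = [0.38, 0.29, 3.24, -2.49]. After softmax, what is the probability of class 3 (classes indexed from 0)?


Exponentials: e^0.38=1.4623, e^0.29=1.3364, e^3.24=25.5337, e^-2.49=0.0829
Sum = 28.4153
Softmax = [0.0515, 0.047, 0.8986, 0.0029]
p[3] = 0.0829/28.4153 = 0.0029

0.0029


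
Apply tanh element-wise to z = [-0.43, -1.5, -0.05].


tanh(-0.43) = -0.4053
tanh(-1.5) = -0.9051
tanh(-0.05) = -0.05
result = [-0.4053, -0.9051, -0.05]

[-0.4053, -0.9051, -0.05]


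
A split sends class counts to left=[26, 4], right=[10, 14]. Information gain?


Parent = [36, 18], H_parent = 0.9183
H_left = 0.5665 (n=30), H_right = 0.9799 (n=24)
H_children = (30/54)·0.5665 + (24/54)·0.9799 = 0.7502
IG = 0.9183 - 0.7502 = 0.1681

0.1681


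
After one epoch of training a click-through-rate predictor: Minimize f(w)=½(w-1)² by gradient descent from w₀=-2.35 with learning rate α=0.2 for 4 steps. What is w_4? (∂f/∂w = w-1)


step 1: grad = -2.35-1 = -3.35; w = -2.35 - 0.2·(-3.35) = -1.68
step 2: grad = -1.68-1 = -2.68; w = -1.68 - 0.2·(-2.68) = -1.144
step 3: grad = -1.144-1 = -2.144; w = -1.144 - 0.2·(-2.144) = -0.7152
step 4: grad = -0.7152-1 = -1.7152; w = -0.7152 - 0.2·(-1.7152) = -0.37216

-0.37216


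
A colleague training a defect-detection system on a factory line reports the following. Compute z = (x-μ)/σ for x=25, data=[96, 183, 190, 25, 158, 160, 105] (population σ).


μ = 131, σ = 54.6312
z = (25 - 131)/54.6312 = -1.9403

-1.9403


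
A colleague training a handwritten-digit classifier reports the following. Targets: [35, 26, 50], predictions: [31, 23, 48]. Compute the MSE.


Squared errors: (35-31)²=16, (26-23)²=9, (50-48)²=4
Sum = 29
MSE = 29/3 = 29/3

29/3


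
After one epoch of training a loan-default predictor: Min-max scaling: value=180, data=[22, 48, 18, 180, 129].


min=18, max=180
(180-18)/(180-18) = 162/162 = 1.0

1.0


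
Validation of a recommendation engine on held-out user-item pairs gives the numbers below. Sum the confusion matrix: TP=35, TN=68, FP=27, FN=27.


Total = TP + TN + FP + FN
= 35 + 68 + 27 + 27
= 157
(Predicted positive: 62, predicted negative: 95)

157


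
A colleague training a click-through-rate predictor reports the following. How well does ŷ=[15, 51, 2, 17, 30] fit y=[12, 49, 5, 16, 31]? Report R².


ȳ = 22.6
SS_res = Σ(y-ŷ)² = 24
SS_tot = Σ(y-ȳ)² = 1233.2
R² = 1 - SS_res/SS_tot = 1 - 0.0195 = 0.9805

0.9805


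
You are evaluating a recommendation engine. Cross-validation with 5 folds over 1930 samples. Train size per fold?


Fold size = 1930/5 = 386
Training per fold = 1930 - 386 = 1544

1544


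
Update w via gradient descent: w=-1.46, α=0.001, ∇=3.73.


w_new = w - α·∇
= -1.46 - 0.001·3.73
= -1.46 - 0.00373
= -1.46373

-1.46373


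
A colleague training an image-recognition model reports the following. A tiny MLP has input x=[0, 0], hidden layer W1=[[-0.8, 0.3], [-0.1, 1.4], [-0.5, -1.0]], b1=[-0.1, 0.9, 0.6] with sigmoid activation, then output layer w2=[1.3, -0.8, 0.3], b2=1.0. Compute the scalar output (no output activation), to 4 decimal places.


z1[0] = (-0.8)·(0) + (0.3)·(0) - 0.1 = -0.1
z1[1] = (-0.1)·(0) + (1.4)·(0) + 0.9 = 0.9
z1[2] = (-0.5)·(0) + (-1.0)·(0) + 0.6 = 0.6
h = sigmoid(z1) = [0.475, 0.7109, 0.6457]
output = (1.3)·(0.475) + (-0.8)·(0.7109) + (0.3)·(0.6457) + 1.0 = 1.2425

1.2425


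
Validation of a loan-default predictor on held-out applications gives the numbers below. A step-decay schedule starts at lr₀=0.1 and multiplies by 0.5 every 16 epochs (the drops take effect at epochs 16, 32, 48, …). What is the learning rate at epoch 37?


n_drops = ⌊37/16⌋ = 2
lr = 0.1·0.5^2 = 0.1·0.25 = 0.025

0.025


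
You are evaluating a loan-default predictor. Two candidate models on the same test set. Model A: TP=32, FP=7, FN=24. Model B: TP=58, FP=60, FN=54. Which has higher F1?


Model A: P=32/39=0.8205, R=32/56=0.5714, F1=2PR/(P+R)=2TP/(2TP+FP+FN)=64/95=0.6737
Model B: P=58/118=0.4915, R=58/112=0.5179, F1=2PR/(P+R)=2TP/(2TP+FP+FN)=116/230=0.5043
0.6737 > 0.5043 → Model A

Model A


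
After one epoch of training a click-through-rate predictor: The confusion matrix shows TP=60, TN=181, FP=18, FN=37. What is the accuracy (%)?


Accuracy = (TP+TN)/(TP+TN+FP+FN)
= (60+181)/(296)
= 241/296 = 81.42%

81.42%


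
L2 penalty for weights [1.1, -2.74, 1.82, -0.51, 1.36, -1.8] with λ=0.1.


‖w‖₂² = (1.1)² + (-2.74)² + (1.82)² + (-0.51)² + (1.36)² + (-1.8)²
     = 1.21 + 7.5076 + 3.3124 + 0.2601 + 1.8496 + 3.24
     = 17.3797
λ·‖w‖₂² = 0.1·17.3797 = 1.73797

1.73797


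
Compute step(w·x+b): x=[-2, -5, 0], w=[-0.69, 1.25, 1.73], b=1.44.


z = (-2)·(-0.69) + (-5)·(1.25) + (0)·(1.73) + 1.44
  = -3.43
step(z) = 0 (z<0)

0


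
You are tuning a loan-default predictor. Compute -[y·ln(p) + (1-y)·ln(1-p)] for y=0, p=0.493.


BCE = -[y·ln(p) + (1-y)·ln(1-p)]
= -0 - 1·ln(1-0.493)
= -ln(0.507) = 0.6792

0.6792


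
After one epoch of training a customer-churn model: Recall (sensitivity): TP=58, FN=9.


Recall = TP/(TP+FN)
= 58/(58+9)
= 58/67 = 86.57%

86.57%


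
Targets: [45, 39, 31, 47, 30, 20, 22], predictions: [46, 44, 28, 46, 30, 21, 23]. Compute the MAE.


Absolute errors: |45-46|=1, |39-44|=5, |31-28|=3, |47-46|=1, |30-30|=0, |20-21|=1, |22-23|=1
Sum = 12
MAE = 12/7 = 12/7

12/7


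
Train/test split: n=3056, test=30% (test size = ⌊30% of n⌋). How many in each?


Test = ⌊3056·30/100⌋ = 916
Train = 3056 - 916 = 2140

Train: 2140, Test: 916


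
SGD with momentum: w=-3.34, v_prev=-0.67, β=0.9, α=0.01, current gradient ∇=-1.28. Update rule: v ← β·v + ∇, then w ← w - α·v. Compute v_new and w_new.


v_new = 0.9·-0.67 - 1.28 = -0.603 - 1.28 = -1.883
w_new = -3.34 - 0.01·-1.883 = -3.34 + 0.01883 = -3.32117

v_new=-1.883, w_new=-3.32117


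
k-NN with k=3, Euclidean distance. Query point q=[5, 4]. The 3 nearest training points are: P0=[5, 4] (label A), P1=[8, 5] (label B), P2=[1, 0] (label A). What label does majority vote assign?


d(q,P0) = 0.0  (label A)
d(q,P1) = 3.1623  (label B)
d(q,P2) = 5.6569  (label A)
Votes: A=2, B=1
Majority → A

A


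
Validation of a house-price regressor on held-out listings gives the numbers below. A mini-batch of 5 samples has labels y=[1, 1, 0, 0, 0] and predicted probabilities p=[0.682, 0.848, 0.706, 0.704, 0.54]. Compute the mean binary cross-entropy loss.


L[0] = -ln(0.682) = 0.3827
L[1] = -ln(0.848) = 0.1649
L[2] = -ln(1-0.706) = -ln(0.294) = 1.2242
L[3] = -ln(1-0.704) = -ln(0.296) = 1.2174
L[4] = -ln(1-0.54) = -ln(0.46) = 0.7765
mean = (0.3827 + 0.1649 + 1.2242 + 1.2174 + 0.7765)/5 = 0.7531

0.7531


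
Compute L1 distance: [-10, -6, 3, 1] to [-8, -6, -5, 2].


d = |-10+ 8| + |-6+ 6| + |3+ 5| + |1-2|
  = 2 + 0 + 8 + 1
  = 11

11


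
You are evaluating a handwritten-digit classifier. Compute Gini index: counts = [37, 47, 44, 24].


Probabilities: [37/152, 47/152, 44/152, 24/152] ≈ [0.2434, 0.3092, 0.2895, 0.1579]
Σpᵢ² = (1369 + 2209 + 1936 + 576)/152² = 6090/23104
Gini = 1 - Σpᵢ² = 1 - 6090/23104 = 0.7364

0.7364


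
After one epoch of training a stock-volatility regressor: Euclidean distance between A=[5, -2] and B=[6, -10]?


d = √((5-6)² + (-2+ 10)²)
  = √(1 + 64)
  = √65 = 8.0623

8.0623


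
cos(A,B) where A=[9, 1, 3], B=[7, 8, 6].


A·B = 9·7 + 1·8 + 3·6 = 89
‖A‖ = √91 = 9.5394, ‖B‖ = √149 = 12.2066
cos = 89/(√91·√149) = 89/√13559 = 0.7643

0.7643


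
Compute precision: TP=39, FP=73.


Precision = TP/(TP+FP)
= 39/(39+73)
= 39/112 = 34.82%

34.82%


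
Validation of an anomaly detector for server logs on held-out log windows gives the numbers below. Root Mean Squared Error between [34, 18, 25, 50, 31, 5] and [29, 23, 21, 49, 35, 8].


MSE = 92/6 = 15.3333
RMSE = √(92/6) = 3.9158

3.9158


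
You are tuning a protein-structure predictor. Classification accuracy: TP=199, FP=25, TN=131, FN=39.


Accuracy = (TP+TN)/(TP+TN+FP+FN)
= (199+131)/(394)
= 330/394 = 83.76%

83.76%


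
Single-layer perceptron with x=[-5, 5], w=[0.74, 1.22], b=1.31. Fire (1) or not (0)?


z = (-5)·(0.74) + (5)·(1.22) + 1.31
  = 3.71
step(z) = 1 (z≥0)

1


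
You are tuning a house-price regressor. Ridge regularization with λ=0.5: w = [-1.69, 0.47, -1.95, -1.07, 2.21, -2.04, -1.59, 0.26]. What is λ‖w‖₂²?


‖w‖₂² = (-1.69)² + (0.47)² + (-1.95)² + (-1.07)² + (2.21)² + (-2.04)² + (-1.59)² + (0.26)²
     = 2.8561 + 0.2209 + 3.8025 + 1.1449 + 4.8841 + 4.1616 + 2.5281 + 0.0676
     = 19.6658
λ·‖w‖₂² = 0.5·19.6658 = 9.8329

9.8329


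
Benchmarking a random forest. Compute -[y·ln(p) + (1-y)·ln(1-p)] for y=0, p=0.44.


BCE = -[y·ln(p) + (1-y)·ln(1-p)]
= -0 - 1·ln(1-0.44)
= -ln(0.56) = 0.5798

0.5798


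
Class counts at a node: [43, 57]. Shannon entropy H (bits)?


Probabilities: [43/100, 57/100] ≈ [0.43, 0.57]
H = -((43/100)·log₂(43/100) + (57/100)·log₂(57/100))
  = 0.9858 bits

0.9858 bits


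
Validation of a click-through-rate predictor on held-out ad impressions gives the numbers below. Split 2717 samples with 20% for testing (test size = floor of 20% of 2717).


Test = ⌊2717·20/100⌋ = 543
Train = 2717 - 543 = 2174

Train: 2174, Test: 543


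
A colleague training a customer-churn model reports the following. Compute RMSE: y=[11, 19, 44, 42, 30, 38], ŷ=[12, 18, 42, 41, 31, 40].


MSE = 12/6 = 2
RMSE = √(12/6) = 1.4142

1.4142


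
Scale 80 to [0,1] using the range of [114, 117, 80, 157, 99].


min=80, max=157
(80-80)/(157-80) = 0/77 = 0.0

0.0


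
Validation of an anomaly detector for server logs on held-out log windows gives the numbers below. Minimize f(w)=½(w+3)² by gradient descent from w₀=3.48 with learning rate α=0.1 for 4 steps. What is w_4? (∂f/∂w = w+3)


step 1: grad = 3.48+3 = 6.48; w = 3.48 - 0.1·(6.48) = 2.832
step 2: grad = 2.832+3 = 5.832; w = 2.832 - 0.1·(5.832) = 2.2488
step 3: grad = 2.2488+3 = 5.2488; w = 2.2488 - 0.1·(5.2488) = 1.72392
step 4: grad = 1.72392+3 = 4.72392; w = 1.72392 - 0.1·(4.72392) = 1.251528

1.251528


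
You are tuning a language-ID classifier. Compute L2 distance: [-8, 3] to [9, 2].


d = √((-8-9)² + (3-2)²)
  = √(289 + 1)
  = √290 = 17.0294

17.0294


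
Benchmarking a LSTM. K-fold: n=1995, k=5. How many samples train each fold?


Fold size = 1995/5 = 399
Training per fold = 1995 - 399 = 1596

1596


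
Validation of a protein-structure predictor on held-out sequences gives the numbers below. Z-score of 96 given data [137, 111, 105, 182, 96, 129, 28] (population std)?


μ = 112.5714, σ = 43.3816
z = (96 - 112.5714)/43.3816 = -0.382

-0.382


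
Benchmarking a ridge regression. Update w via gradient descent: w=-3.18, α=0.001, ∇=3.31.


w_new = w - α·∇
= -3.18 - 0.001·3.31
= -3.18 - 0.00331
= -3.18331

-3.18331


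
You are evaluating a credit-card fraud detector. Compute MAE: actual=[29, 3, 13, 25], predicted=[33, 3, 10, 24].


Absolute errors: |29-33|=4, |3-3|=0, |13-10|=3, |25-24|=1
Sum = 8
MAE = 8/4 = 2

2


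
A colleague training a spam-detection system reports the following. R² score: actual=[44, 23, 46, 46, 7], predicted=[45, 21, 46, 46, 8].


ȳ = 33.2
SS_res = Σ(y-ŷ)² = 6
SS_tot = Σ(y-ȳ)² = 1234.8
R² = 1 - SS_res/SS_tot = 1 - 0.0049 = 0.9951

0.9951


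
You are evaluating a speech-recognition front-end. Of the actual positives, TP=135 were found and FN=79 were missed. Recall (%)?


Recall = TP/(TP+FN)
= 135/(135+79)
= 135/214 = 63.08%

63.08%


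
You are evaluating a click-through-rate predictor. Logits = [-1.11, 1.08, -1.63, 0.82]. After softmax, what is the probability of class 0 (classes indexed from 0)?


Exponentials: e^-1.11=0.3296, e^1.08=2.9447, e^-1.63=0.1959, e^0.82=2.2705
Sum = 5.7407
Softmax = [0.0574, 0.513, 0.0341, 0.3955]
p[0] = 0.3296/5.7407 = 0.0574

0.0574


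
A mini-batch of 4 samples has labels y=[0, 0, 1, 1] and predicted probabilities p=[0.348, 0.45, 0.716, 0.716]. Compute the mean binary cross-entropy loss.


L[0] = -ln(1-0.348) = -ln(0.652) = 0.4277
L[1] = -ln(1-0.45) = -ln(0.55) = 0.5978
L[2] = -ln(0.716) = 0.3341
L[3] = -ln(0.716) = 0.3341
mean = (0.4277 + 0.5978 + 0.3341 + 0.3341)/4 = 0.4234

0.4234


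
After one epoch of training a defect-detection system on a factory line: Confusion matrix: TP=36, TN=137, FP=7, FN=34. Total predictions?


Total = TP + TN + FP + FN
= 36 + 137 + 7 + 34
= 214
(Predicted positive: 43, predicted negative: 171)

214


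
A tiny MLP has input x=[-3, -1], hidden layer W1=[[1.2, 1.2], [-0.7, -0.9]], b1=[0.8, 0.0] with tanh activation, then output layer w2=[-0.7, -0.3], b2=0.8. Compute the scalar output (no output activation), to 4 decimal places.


z1[0] = (1.2)·(-3) + (1.2)·(-1) + 0.8 = -4.0
z1[1] = (-0.7)·(-3) + (-0.9)·(-1) + 0.0 = 3.0
h = tanh(z1) = [-0.9993, 0.9951]
output = (-0.7)·(-0.9993) + (-0.3)·(0.9951) + 0.8 = 1.201

1.201


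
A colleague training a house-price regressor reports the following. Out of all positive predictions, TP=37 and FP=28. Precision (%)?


Precision = TP/(TP+FP)
= 37/(37+28)
= 37/65 = 56.92%

56.92%


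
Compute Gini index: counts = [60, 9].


Probabilities: [60/69, 9/69] ≈ [0.8696, 0.1304]
Σpᵢ² = (3600 + 81)/69² = 3681/4761
Gini = 1 - Σpᵢ² = 1 - 3681/4761 = 0.2268

0.2268


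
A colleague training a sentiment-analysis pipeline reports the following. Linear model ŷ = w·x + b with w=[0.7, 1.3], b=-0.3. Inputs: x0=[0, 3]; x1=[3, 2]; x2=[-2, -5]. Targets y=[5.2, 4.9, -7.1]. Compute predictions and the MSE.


ŷ0 = (0.7)·(0) + (1.3)·(3) - 0.3 = 3.6
ŷ1 = (0.7)·(3) + (1.3)·(2) - 0.3 = 4.4
ŷ2 = (0.7)·(-2) + (1.3)·(-5) - 0.3 = -8.2
errors² = [2.56, 0.25, 1.21]
MSE = 4.0200/3 = 1.34

1.34


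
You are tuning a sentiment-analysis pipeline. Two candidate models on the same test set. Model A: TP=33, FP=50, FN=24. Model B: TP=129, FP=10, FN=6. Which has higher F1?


Model A: P=33/83=0.3976, R=33/57=0.5789, F1=2PR/(P+R)=2TP/(2TP+FP+FN)=66/140=0.4714
Model B: P=129/139=0.9281, R=129/135=0.9556, F1=2PR/(P+R)=2TP/(2TP+FP+FN)=258/274=0.9416
0.4714 < 0.9416 → Model B

Model B


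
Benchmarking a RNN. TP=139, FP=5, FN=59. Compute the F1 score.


Precision = 139/144 = 0.9653
Recall = 139/198 = 0.702
F1 = 2·P·R/(P+R) = 2·TP/(2·TP+FP+FN) = 278/(278+5+59) = 278/342 = 0.8129

0.8129


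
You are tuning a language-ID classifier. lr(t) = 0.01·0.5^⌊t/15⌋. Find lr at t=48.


n_drops = ⌊48/15⌋ = 3
lr = 0.01·0.5^3 = 0.01·0.125 = 0.00125

0.00125


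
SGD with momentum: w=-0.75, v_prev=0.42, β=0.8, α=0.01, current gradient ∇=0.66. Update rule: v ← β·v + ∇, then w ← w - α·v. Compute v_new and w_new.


v_new = 0.8·0.42 + 0.66 = 0.336 + 0.66 = 0.996
w_new = -0.75 - 0.01·0.996 = -0.75 - 0.00996 = -0.75996

v_new=0.996, w_new=-0.75996


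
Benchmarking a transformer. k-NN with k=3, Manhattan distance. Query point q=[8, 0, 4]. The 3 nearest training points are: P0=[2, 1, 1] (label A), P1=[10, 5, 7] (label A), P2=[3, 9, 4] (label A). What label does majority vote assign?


d(q,P0) = 10  (label A)
d(q,P1) = 10  (label A)
d(q,P2) = 14  (label A)
Votes: A=3, B=0
Majority → A

A


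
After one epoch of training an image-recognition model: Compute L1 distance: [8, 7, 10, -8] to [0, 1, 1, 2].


d = |8-0| + |7-1| + |10-1| + |-8-2|
  = 8 + 6 + 9 + 10
  = 33

33


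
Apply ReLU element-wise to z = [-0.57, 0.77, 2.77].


ReLU(-0.57) = max(0, -0.57) = 0.0
ReLU(0.77) = max(0, 0.77) = 0.77
ReLU(2.77) = max(0, 2.77) = 2.77
result = [0.0, 0.77, 2.77]

[0.0, 0.77, 2.77]


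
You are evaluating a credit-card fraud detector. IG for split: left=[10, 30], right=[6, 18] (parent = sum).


Parent = [16, 48], H_parent = 0.8113
H_left = 0.8113 (n=40), H_right = 0.8113 (n=24)
H_children = (40/64)·0.8113 + (24/64)·0.8113 = 0.8113
IG = 0.8113 - 0.8113 = 0.0

0.0


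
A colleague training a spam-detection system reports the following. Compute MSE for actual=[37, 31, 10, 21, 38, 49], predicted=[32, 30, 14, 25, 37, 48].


Squared errors: (37-32)²=25, (31-30)²=1, (10-14)²=16, (21-25)²=16, (38-37)²=1, (49-48)²=1
Sum = 60
MSE = 60/6 = 10

10


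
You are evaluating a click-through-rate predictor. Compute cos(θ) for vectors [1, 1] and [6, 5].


A·B = 1·6 + 1·5 = 11
‖A‖ = √2 = 1.4142, ‖B‖ = √61 = 7.8102
cos = 11/(√2·√61) = 11/√122 = 0.9959

0.9959


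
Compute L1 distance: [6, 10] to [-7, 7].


d = |6+ 7| + |10-7|
  = 13 + 3
  = 16

16


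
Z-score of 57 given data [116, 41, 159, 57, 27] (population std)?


μ = 80, σ = 49.7916
z = (57 - 80)/49.7916 = -0.4619

-0.4619


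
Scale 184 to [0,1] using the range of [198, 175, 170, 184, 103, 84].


min=84, max=198
(184-84)/(198-84) = 100/114 = 0.8772

0.8772


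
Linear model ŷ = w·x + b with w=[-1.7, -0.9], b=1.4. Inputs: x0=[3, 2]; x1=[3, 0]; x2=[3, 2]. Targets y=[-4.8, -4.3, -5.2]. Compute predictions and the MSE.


ŷ0 = (-1.7)·(3) + (-0.9)·(2) + 1.4 = -5.5
ŷ1 = (-1.7)·(3) + (-0.9)·(0) + 1.4 = -3.7
ŷ2 = (-1.7)·(3) + (-0.9)·(2) + 1.4 = -5.5
errors² = [0.49, 0.36, 0.09]
MSE = 0.9400/3 = 0.3133

0.3133


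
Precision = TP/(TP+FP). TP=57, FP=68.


Precision = TP/(TP+FP)
= 57/(57+68)
= 57/125 = 45.6%

45.6%


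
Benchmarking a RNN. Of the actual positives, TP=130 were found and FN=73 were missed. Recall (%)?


Recall = TP/(TP+FN)
= 130/(130+73)
= 130/203 = 64.04%

64.04%


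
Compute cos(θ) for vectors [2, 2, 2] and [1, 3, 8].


A·B = 2·1 + 2·3 + 2·8 = 24
‖A‖ = √12 = 3.4641, ‖B‖ = √74 = 8.6023
cos = 24/(√12·√74) = 24/√888 = 0.8054

0.8054


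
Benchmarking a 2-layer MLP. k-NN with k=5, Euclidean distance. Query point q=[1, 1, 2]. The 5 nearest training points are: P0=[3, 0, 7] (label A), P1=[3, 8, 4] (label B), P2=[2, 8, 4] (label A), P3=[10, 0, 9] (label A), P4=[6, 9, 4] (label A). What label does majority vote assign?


d(q,P0) = 5.4772  (label A)
d(q,P1) = 7.5498  (label B)
d(q,P2) = 7.3485  (label A)
d(q,P3) = 11.4455  (label A)
d(q,P4) = 9.6437  (label A)
Votes: A=4, B=1
Majority → A

A


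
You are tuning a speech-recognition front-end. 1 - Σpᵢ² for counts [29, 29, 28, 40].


Probabilities: [29/126, 29/126, 28/126, 40/126] ≈ [0.2302, 0.2302, 0.2222, 0.3175]
Σpᵢ² = (841 + 841 + 784 + 1600)/126² = 4066/15876
Gini = 1 - Σpᵢ² = 1 - 4066/15876 = 0.7439

0.7439


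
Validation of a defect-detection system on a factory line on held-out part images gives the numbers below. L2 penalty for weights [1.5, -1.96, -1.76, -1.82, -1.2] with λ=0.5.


‖w‖₂² = (1.5)² + (-1.96)² + (-1.76)² + (-1.82)² + (-1.2)²
     = 2.25 + 3.8416 + 3.0976 + 3.3124 + 1.44
     = 13.9416
λ·‖w‖₂² = 0.5·13.9416 = 6.9708

6.9708


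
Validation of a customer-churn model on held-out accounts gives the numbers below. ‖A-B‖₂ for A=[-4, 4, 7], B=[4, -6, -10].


d = √((-4-4)² + (4+ 6)² + (7+ 10)²)
  = √(64 + 100 + 289)
  = √453 = 21.2838

21.2838


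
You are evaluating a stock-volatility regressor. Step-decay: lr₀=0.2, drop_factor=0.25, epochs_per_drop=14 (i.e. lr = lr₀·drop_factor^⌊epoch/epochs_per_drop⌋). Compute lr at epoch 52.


n_drops = ⌊52/14⌋ = 3
lr = 0.2·0.25^3 = 0.2·0.015625 = 0.003125

0.003125


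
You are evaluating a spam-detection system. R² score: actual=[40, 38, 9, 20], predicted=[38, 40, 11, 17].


ȳ = 26.75
SS_res = Σ(y-ŷ)² = 21
SS_tot = Σ(y-ȳ)² = 662.75
R² = 1 - SS_res/SS_tot = 1 - 0.0317 = 0.9683

0.9683


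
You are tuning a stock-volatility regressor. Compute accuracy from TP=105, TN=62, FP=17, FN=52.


Accuracy = (TP+TN)/(TP+TN+FP+FN)
= (105+62)/(236)
= 167/236 = 70.76%

70.76%


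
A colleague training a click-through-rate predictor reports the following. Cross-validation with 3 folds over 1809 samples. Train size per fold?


Fold size = 1809/3 = 603
Training per fold = 1809 - 603 = 1206

1206


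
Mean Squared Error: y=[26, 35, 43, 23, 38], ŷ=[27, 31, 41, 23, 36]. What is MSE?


Squared errors: (26-27)²=1, (35-31)²=16, (43-41)²=4, (23-23)²=0, (38-36)²=4
Sum = 25
MSE = 25/5 = 5

5


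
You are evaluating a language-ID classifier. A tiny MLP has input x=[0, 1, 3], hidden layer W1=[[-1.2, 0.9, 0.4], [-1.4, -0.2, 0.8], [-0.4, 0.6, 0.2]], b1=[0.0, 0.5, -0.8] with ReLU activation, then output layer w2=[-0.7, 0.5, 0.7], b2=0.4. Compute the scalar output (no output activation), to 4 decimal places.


z1[0] = (-1.2)·(0) + (0.9)·(1) + (0.4)·(3) + 0.0 = 2.1
z1[1] = (-1.4)·(0) + (-0.2)·(1) + (0.8)·(3) + 0.5 = 2.7
z1[2] = (-0.4)·(0) + (0.6)·(1) + (0.2)·(3) - 0.8 = 0.4
h = ReLU(z1) = [2.1, 2.7, 0.4]
output = (-0.7)·(2.1) + (0.5)·(2.7) + (0.7)·(0.4) + 0.4 = 0.56

0.56
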